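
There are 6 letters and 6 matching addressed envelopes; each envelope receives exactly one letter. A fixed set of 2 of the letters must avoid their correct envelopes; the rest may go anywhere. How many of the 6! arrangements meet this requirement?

504

Inclusion-exclusion on the 2 forbidden self-matches:
Σ_{j=0}^{2} (-1)^j C(2,j)(6-j)!
= C(2,0)·6! - C(2,1)·5! + C(2,2)·4!
= 720 - 240 + 24
= 504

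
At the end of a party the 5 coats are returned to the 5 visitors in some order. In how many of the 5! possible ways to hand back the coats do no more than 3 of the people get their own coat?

119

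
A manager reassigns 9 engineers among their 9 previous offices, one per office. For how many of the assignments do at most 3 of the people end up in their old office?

355997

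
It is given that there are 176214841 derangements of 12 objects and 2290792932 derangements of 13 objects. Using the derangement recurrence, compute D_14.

32071101049

D_14 = (14-1)·(D_13 + D_12) = 13·(2290792932 + 176214841) = 13·2467007773 = 32071101049.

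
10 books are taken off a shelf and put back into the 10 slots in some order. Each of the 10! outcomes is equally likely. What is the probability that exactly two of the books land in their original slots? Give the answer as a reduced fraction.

2119/11520

Favorable outcomes: C(10,2)·!8 = 45·14833 = 667485.
Total outcomes: 10! = 3628800.
Probability = 667485/3628800 = 2119/11520.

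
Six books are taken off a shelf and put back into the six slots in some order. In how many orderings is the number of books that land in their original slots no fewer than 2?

# with exactly i fixed is C(6,i)·!(6-i); sum over i=2..6:
  i=2: C(6,2)·!4 = 15·9 = 135
  i=3: C(6,3)·!3 = 20·2 = 40
  i=4: C(6,4)·!2 = 15·1 = 15
  i=5: C(6,5)·!1 = 6·0 = 0
  i=6: C(6,6)·!0 = 1·1 = 1
Total = 191.

191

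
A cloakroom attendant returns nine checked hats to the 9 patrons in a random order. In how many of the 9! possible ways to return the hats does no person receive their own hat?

Recurrence: !9 = 9·!8 + (-1)^9.
!9 = 9·14833 - 1 = 133496

133496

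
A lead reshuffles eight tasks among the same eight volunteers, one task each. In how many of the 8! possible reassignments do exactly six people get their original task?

Pick the 6 fixed positions: C(8,6) = 28 ways.
The other 2 form a derangement: !2 = 1.
Total: 28 × 1 = 28.

28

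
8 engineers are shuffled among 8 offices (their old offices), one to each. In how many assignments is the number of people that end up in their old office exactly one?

14832

Pick the single fixed position: C(8,1) = 8 ways.
The remaining 7 must be deranged: !7 = 1854.
Total: 8 × 1854 = 14832.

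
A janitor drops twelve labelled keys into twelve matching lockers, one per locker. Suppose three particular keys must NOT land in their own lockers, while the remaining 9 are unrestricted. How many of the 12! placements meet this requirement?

369774720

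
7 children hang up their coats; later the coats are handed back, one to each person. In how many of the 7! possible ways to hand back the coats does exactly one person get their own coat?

1855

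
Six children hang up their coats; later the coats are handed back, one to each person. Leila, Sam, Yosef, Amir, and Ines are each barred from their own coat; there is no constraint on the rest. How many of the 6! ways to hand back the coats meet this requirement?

309

Let A_j be the event that the j-th constrained one is fixed. By inclusion-exclusion over the 5 events:
Σ_{j=0}^{5} (-1)^j C(5,j)(6-j)!
= C(5,0)·6! - C(5,1)·5! + C(5,2)·4! - C(5,3)·3! + C(5,4)·2! - C(5,5)·1!
= 720 - 600 + 240 - 60 + 10 - 1
= 309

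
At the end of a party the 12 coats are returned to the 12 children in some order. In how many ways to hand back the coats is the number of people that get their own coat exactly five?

1468368

Choose which 5 of the 12 are fixed: C(12,5) = 792.
The other 7 form a derangement: !7 = 1854.
Total: 792 × 1854 = 1468368.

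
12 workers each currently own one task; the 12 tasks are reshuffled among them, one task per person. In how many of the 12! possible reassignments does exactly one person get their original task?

176214840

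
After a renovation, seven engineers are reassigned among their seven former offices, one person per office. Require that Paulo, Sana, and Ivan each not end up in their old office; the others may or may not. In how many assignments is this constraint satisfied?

3216

Inclusion-exclusion on the 3 forbidden self-matches:
Σ_{j=0}^{3} (-1)^j C(3,j)(7-j)!
= C(3,0)·7! - C(3,1)·6! + C(3,2)·5! - C(3,3)·4!
= 5040 - 2160 + 360 - 24
= 3216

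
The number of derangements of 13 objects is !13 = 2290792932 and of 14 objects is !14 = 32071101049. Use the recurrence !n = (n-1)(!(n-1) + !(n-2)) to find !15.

!15 = (15-1)·(!14 + !13) = 14·(32071101049 + 2290792932) = 14·34361893981 = 481066515734.

481066515734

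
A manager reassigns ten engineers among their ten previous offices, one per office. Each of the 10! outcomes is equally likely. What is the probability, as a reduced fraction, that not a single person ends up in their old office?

16481/44800

Favorable outcomes: !10 = 1334961.
Total outcomes: 10! = 3628800.
Probability = 1334961/3628800 = 16481/44800.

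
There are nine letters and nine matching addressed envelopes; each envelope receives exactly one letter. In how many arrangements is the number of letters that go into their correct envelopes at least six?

Sum C(9,i)·!(9-i) for i = 6..9:
  i=6: C(9,6)·!3 = 84·2 = 168
  i=7: C(9,7)·!2 = 36·1 = 36
  i=8: C(9,8)·!1 = 9·0 = 0
  i=9: C(9,9)·!0 = 1·1 = 1
Total = 205.

205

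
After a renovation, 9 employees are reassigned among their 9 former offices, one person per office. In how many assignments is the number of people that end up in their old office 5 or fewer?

# with exactly i fixed is C(9,i)·!(9-i); sum over i=0..5:
  i=0: C(9,0)·!9 = 1·133496 = 133496
  i=1: C(9,1)·!8 = 9·14833 = 133497
  i=2: C(9,2)·!7 = 36·1854 = 66744
  i=3: C(9,3)·!6 = 84·265 = 22260
  i=4: C(9,4)·!5 = 126·44 = 5544
  i=5: C(9,5)·!4 = 126·9 = 1134
Total = 362675.

362675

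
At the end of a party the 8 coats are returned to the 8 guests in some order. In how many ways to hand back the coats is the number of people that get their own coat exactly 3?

2464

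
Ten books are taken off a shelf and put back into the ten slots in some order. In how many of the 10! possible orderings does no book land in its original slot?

1334961

By inclusion-exclusion, !10 = Σ (-1)^k · 10!/k! for k=0..10
= 10! - 10!/1! + 10!/2! - 10!/3! + 10!/4! - 10!/5! + 10!/6! - 10!/7! + 10!/8! - 10!/9! + 10!/10!
= 3628800 - 3628800 + 1814400 - 604800 + 151200 - 30240 + 5040 - 720 + 90 - 10 + 1
= 1334961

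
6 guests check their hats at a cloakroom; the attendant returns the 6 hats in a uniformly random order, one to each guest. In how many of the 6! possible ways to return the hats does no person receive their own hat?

265

By inclusion-exclusion, !6 = Σ (-1)^k · 6!/k! for k=0..6
= 6! - 6!/1! + 6!/2! - 6!/3! + 6!/4! - 6!/5! + 6!/6!
= 720 - 720 + 360 - 120 + 30 - 6 + 1
= 265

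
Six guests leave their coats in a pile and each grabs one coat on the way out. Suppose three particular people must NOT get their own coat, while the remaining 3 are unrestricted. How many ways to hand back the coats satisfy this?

Let A_j be the event that the j-th constrained one is fixed. By inclusion-exclusion over the 3 events:
Σ_{j=0}^{3} (-1)^j C(3,j)(6-j)!
= C(3,0)·6! - C(3,1)·5! + C(3,2)·4! - C(3,3)·3!
= 720 - 360 + 72 - 6
= 426

426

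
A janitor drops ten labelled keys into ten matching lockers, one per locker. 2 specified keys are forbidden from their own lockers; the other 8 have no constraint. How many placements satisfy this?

Inclusion-exclusion on the 2 forbidden self-matches:
Σ_{j=0}^{2} (-1)^j C(2,j)(10-j)!
= C(2,0)·10! - C(2,1)·9! + C(2,2)·8!
= 3628800 - 725760 + 40320
= 2943360

2943360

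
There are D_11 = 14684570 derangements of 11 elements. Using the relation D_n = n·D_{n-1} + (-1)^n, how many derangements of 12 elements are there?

D_12 = 12·14684570 + 1 = 176214841.

176214841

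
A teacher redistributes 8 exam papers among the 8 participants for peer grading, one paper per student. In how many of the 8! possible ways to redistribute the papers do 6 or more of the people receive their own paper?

29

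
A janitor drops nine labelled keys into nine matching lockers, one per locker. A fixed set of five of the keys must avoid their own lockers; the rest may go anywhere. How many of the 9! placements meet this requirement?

205056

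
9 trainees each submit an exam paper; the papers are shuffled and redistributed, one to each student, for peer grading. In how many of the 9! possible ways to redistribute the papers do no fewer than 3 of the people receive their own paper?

Sum C(9,i)·!(9-i) for i = 3..9:
  i=3: C(9,3)·!6 = 84·265 = 22260
  i=4: C(9,4)·!5 = 126·44 = 5544
  i=5: C(9,5)·!4 = 126·9 = 1134
  i=6: C(9,6)·!3 = 84·2 = 168
  i=7: C(9,7)·!2 = 36·1 = 36
  i=8: C(9,8)·!1 = 9·0 = 0
  i=9: C(9,9)·!0 = 1·1 = 1
Total = 29143.

29143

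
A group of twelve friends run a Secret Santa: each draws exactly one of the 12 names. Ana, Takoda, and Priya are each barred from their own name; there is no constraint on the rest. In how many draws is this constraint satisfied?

Let A_j be the event that the j-th constrained one is fixed. By inclusion-exclusion over the 3 events:
Σ_{j=0}^{3} (-1)^j C(3,j)(12-j)!
= C(3,0)·12! - C(3,1)·11! + C(3,2)·10! - C(3,3)·9!
= 479001600 - 119750400 + 10886400 - 362880
= 369774720

369774720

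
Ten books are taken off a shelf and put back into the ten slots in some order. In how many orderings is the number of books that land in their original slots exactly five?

11088

Pick the 5 fixed positions: C(10,5) = 252 ways.
The other 5 form a derangement: !5 = 44.
Total: 252 × 44 = 11088.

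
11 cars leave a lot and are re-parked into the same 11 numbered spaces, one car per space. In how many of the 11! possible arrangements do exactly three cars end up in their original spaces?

Pick the 3 fixed positions: C(11,3) = 165 ways.
The remaining 8 must be deranged: !8 = 14833.
Total: 165 × 14833 = 2447445.

2447445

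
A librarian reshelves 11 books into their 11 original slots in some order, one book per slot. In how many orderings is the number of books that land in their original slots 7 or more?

3356

# with exactly i fixed is C(11,i)·!(11-i); sum over i=7..11:
  i=7: C(11,7)·!4 = 330·9 = 2970
  i=8: C(11,8)·!3 = 165·2 = 330
  i=9: C(11,9)·!2 = 55·1 = 55
  i=10: C(11,10)·!1 = 11·0 = 0
  i=11: C(11,11)·!0 = 1·1 = 1
Total = 3356.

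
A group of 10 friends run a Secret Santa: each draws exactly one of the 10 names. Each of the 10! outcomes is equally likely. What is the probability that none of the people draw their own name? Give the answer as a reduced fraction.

Favorable outcomes: !10 = 1334961.
Total outcomes: 10! = 3628800.
Probability = 1334961/3628800 = 16481/44800.

16481/44800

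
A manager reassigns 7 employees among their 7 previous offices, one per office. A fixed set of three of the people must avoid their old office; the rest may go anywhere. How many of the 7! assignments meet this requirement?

3216

Let A_j be the event that the j-th constrained one is fixed. By inclusion-exclusion over the 3 events:
Σ_{j=0}^{3} (-1)^j C(3,j)(7-j)!
= C(3,0)·7! - C(3,1)·6! + C(3,2)·5! - C(3,3)·4!
= 5040 - 2160 + 360 - 24
= 3216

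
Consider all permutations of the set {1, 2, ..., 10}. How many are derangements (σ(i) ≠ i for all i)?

!10 = 10! · Σ_{k=0}^{10} (-1)^k/k!
= 10! - 10!/1! + 10!/2! - 10!/3! + 10!/4! - 10!/5! + 10!/6! - 10!/7! + 10!/8! - 10!/9! + 10!/10!
= 3628800 - 3628800 + 1814400 - 604800 + 151200 - 30240 + 5040 - 720 + 90 - 10 + 1
= 1334961

1334961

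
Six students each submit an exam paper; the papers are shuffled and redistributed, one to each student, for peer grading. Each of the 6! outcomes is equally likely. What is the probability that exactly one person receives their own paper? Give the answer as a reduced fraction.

11/30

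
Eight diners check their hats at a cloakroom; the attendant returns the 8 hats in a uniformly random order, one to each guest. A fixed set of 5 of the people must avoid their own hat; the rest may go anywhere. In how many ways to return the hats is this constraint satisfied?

Let A_j be the event that the j-th constrained one is fixed. By inclusion-exclusion over the 5 events:
Σ_{j=0}^{5} (-1)^j C(5,j)(8-j)!
= C(5,0)·8! - C(5,1)·7! + C(5,2)·6! - C(5,3)·5! + C(5,4)·4! - C(5,5)·3!
= 40320 - 25200 + 7200 - 1200 + 120 - 6
= 21234

21234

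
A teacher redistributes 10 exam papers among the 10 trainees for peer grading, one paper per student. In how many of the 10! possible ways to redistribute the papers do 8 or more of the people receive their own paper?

46

Sum C(10,i)·!(10-i) for i = 8..10:
  i=8: C(10,8)·!2 = 45·1 = 45
  i=9: C(10,9)·!1 = 10·0 = 0
  i=10: C(10,10)·!0 = 1·1 = 1
Total = 46.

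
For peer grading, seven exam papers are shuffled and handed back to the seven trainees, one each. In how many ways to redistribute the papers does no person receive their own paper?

1854

!7 = 7! · Σ_{k=0}^{7} (-1)^k/k!
= 7! - 7!/1! + 7!/2! - 7!/3! + 7!/4! - 7!/5! + 7!/6! - 7!/7!
= 5040 - 5040 + 2520 - 840 + 210 - 42 + 7 - 1
= 1854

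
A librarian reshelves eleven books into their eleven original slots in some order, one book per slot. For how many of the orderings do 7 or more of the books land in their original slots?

3356

Sum C(11,i)·!(11-i) for i = 7..11:
  i=7: C(11,7)·!4 = 330·9 = 2970
  i=8: C(11,8)·!3 = 165·2 = 330
  i=9: C(11,9)·!2 = 55·1 = 55
  i=10: C(11,10)·!1 = 11·0 = 0
  i=11: C(11,11)·!0 = 1·1 = 1
Total = 3356.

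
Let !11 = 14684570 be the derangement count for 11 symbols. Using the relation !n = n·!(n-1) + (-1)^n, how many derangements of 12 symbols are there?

176214841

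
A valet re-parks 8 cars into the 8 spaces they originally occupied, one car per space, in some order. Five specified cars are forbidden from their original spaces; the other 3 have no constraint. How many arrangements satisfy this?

Inclusion-exclusion on the 5 forbidden self-matches:
Σ_{j=0}^{5} (-1)^j C(5,j)(8-j)!
= C(5,0)·8! - C(5,1)·7! + C(5,2)·6! - C(5,3)·5! + C(5,4)·4! - C(5,5)·3!
= 40320 - 25200 + 7200 - 1200 + 120 - 6
= 21234

21234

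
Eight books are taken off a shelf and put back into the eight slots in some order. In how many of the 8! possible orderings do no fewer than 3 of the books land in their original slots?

3235

# with exactly i fixed is C(8,i)·!(8-i); sum over i=3..8:
  i=3: C(8,3)·!5 = 56·44 = 2464
  i=4: C(8,4)·!4 = 70·9 = 630
  i=5: C(8,5)·!3 = 56·2 = 112
  i=6: C(8,6)·!2 = 28·1 = 28
  i=7: C(8,7)·!1 = 8·0 = 0
  i=8: C(8,8)·!0 = 1·1 = 1
Total = 3235.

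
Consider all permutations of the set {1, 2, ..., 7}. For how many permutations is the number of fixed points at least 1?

3186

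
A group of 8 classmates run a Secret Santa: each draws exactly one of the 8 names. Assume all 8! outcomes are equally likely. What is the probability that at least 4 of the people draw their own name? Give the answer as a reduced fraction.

Favorable outcomes: Σ_{i≥4} C(8,i)·!(8-i) = 70·9 + 56·2 + 28·1 + 8·0 + 1·1 = 771.
Total outcomes: 8! = 40320.
Probability = 771/40320 = 257/13440.

257/13440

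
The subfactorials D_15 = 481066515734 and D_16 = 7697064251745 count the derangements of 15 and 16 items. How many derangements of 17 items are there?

130850092279664

D_17 = (17-1)·(D_16 + D_15) = 16·(7697064251745 + 481066515734) = 16·8178130767479 = 130850092279664.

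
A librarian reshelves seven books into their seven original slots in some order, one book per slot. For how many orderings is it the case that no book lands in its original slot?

1854

The number of derangements of 7 is !7 = Σ_{k=0}^{7} (-1)^k·7!/k!
= 7! - 7!/1! + 7!/2! - 7!/3! + 7!/4! - 7!/5! + 7!/6! - 7!/7!
= 5040 - 5040 + 2520 - 840 + 210 - 42 + 7 - 1
= 1854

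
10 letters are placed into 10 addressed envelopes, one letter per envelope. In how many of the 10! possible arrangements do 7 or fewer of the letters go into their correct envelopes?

3628754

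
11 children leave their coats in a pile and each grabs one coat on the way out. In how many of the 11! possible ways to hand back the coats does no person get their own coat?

!11 is the nearest integer to 11!/e.
11! = 39916800, and 39916800/e ≈ 14684570.08, so !11 = 14684570.

14684570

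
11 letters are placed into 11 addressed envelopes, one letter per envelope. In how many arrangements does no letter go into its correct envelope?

14684570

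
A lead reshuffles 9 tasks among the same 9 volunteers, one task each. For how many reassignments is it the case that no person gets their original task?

133496

Use !n = (n-1)(!(n-1) + !(n-2)).
!9 = 8·(14833 + 1854) = 8·16687 = 133496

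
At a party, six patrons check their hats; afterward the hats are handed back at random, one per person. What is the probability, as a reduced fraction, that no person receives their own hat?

53/144

Favorable outcomes: !6 = 265.
Total outcomes: 6! = 720.
Probability = 265/720 = 53/144.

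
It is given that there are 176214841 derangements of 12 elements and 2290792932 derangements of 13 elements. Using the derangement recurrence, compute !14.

32071101049

!14 = (14-1)·(!13 + !12) = 13·(2290792932 + 176214841) = 13·2467007773 = 32071101049.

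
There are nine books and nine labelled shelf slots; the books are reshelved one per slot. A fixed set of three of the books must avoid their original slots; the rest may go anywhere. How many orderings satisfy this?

256320

Inclusion-exclusion on the 3 forbidden self-matches:
Σ_{j=0}^{3} (-1)^j C(3,j)(9-j)!
= C(3,0)·9! - C(3,1)·8! + C(3,2)·7! - C(3,3)·6!
= 362880 - 120960 + 15120 - 720
= 256320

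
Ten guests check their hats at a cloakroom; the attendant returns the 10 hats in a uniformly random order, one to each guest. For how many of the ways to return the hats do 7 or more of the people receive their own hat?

286

Sum C(10,i)·!(10-i) for i = 7..10:
  i=7: C(10,7)·!3 = 120·2 = 240
  i=8: C(10,8)·!2 = 45·1 = 45
  i=9: C(10,9)·!1 = 10·0 = 0
  i=10: C(10,10)·!0 = 1·1 = 1
Total = 286.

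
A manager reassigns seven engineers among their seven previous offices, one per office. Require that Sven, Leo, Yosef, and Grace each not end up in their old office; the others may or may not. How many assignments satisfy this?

Let A_j be the event that the j-th constrained one is fixed. By inclusion-exclusion over the 4 events:
Σ_{j=0}^{4} (-1)^j C(4,j)(7-j)!
= C(4,0)·7! - C(4,1)·6! + C(4,2)·5! - C(4,3)·4! + C(4,4)·3!
= 5040 - 2880 + 720 - 96 + 6
= 2790

2790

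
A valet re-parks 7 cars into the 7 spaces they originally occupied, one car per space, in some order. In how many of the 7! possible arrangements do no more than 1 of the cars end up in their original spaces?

3709

Sum C(7,i)·!(7-i) for i = 0..1:
  i=0: C(7,0)·!7 = 1·1854 = 1854
  i=1: C(7,1)·!6 = 7·265 = 1855
Total = 3709.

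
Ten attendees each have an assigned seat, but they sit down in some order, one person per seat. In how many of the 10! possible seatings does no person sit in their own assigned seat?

1334961

The number of derangements of 10 is !10 = Σ_{k=0}^{10} (-1)^k·10!/k!
= 10! - 10!/1! + 10!/2! - 10!/3! + 10!/4! - 10!/5! + 10!/6! - 10!/7! + 10!/8! - 10!/9! + 10!/10!
= 3628800 - 3628800 + 1814400 - 604800 + 151200 - 30240 + 5040 - 720 + 90 - 10 + 1
= 1334961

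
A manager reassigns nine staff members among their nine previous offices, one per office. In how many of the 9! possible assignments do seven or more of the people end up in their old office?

37

Sum C(9,i)·!(9-i) for i = 7..9:
  i=7: C(9,7)·!2 = 36·1 = 36
  i=8: C(9,8)·!1 = 9·0 = 0
  i=9: C(9,9)·!0 = 1·1 = 1
Total = 37.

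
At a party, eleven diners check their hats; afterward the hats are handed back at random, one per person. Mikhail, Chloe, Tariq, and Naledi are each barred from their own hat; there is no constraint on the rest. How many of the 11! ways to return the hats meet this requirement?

27422640

Let A_j be the event that the j-th constrained one is fixed. By inclusion-exclusion over the 4 events:
Σ_{j=0}^{4} (-1)^j C(4,j)(11-j)!
= C(4,0)·11! - C(4,1)·10! + C(4,2)·9! - C(4,3)·8! + C(4,4)·7!
= 39916800 - 14515200 + 2177280 - 161280 + 5040
= 27422640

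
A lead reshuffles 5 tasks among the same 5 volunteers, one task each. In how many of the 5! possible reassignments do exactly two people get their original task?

20

Pick the 2 fixed positions: C(5,2) = 10 ways.
The other 3 form a derangement: !3 = 2.
Total: 10 × 2 = 20.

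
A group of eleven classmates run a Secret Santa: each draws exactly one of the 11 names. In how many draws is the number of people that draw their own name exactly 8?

Choose which 8 of the 11 are fixed: C(11,8) = 165.
The other 3 form a derangement: !3 = 2.
Total: 165 × 2 = 330.

330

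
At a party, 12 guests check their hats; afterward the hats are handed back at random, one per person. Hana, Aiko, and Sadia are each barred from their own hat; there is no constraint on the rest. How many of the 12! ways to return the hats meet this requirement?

369774720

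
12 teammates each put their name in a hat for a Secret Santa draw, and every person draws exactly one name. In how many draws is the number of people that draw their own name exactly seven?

Pick the 7 fixed positions: C(12,7) = 792 ways.
The other 5 form a derangement: !5 = 44.
Total: 792 × 44 = 34848.

34848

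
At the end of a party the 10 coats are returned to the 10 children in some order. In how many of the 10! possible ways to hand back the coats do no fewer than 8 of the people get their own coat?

46

# with exactly i fixed is C(10,i)·!(10-i); sum over i=8..10:
  i=8: C(10,8)·!2 = 45·1 = 45
  i=9: C(10,9)·!1 = 10·0 = 0
  i=10: C(10,10)·!0 = 1·1 = 1
Total = 46.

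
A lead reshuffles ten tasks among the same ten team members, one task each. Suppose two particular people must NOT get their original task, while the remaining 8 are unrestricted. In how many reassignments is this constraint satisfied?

Let A_j be the event that the j-th constrained one is fixed. By inclusion-exclusion over the 2 events:
Σ_{j=0}^{2} (-1)^j C(2,j)(10-j)!
= C(2,0)·10! - C(2,1)·9! + C(2,2)·8!
= 3628800 - 725760 + 40320
= 2943360

2943360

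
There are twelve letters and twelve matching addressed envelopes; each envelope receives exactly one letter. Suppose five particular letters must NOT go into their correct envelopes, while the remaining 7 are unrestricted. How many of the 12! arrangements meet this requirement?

Let A_j be the event that the j-th constrained one is fixed. By inclusion-exclusion over the 5 events:
Σ_{j=0}^{5} (-1)^j C(5,j)(12-j)!
= C(5,0)·12! - C(5,1)·11! + C(5,2)·10! - C(5,3)·9! + C(5,4)·8! - C(5,5)·7!
= 479001600 - 199584000 + 36288000 - 3628800 + 201600 - 5040
= 312273360

312273360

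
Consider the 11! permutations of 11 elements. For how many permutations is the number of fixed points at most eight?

39916744

Sum C(11,i)·!(11-i) for i = 0..8:
  i=0: C(11,0)·!11 = 1·14684570 = 14684570
  i=1: C(11,1)·!10 = 11·1334961 = 14684571
  i=2: C(11,2)·!9 = 55·133496 = 7342280
  i=3: C(11,3)·!8 = 165·14833 = 2447445
  i=4: C(11,4)·!7 = 330·1854 = 611820
  i=5: C(11,5)·!6 = 462·265 = 122430
  i=6: C(11,6)·!5 = 462·44 = 20328
  i=7: C(11,7)·!4 = 330·9 = 2970
  i=8: C(11,8)·!3 = 165·2 = 330
Total = 39916744.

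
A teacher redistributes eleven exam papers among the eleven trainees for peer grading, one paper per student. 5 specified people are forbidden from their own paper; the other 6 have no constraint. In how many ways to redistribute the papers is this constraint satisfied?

Inclusion-exclusion on the 5 forbidden self-matches:
Σ_{j=0}^{5} (-1)^j C(5,j)(11-j)!
= C(5,0)·11! - C(5,1)·10! + C(5,2)·9! - C(5,3)·8! + C(5,4)·7! - C(5,5)·6!
= 39916800 - 18144000 + 3628800 - 403200 + 25200 - 720
= 25022880

25022880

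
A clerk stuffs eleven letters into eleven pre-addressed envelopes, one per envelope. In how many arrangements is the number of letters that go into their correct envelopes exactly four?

Choose which 4 of the 11 are fixed: C(11,4) = 330.
The other 7 form a derangement: !7 = 1854.
Total: 330 × 1854 = 611820.

611820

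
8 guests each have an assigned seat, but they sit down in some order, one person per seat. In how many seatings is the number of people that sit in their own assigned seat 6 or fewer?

40319

Sum C(8,i)·!(8-i) for i = 0..6:
  i=0: C(8,0)·!8 = 1·14833 = 14833
  i=1: C(8,1)·!7 = 8·1854 = 14832
  i=2: C(8,2)·!6 = 28·265 = 7420
  i=3: C(8,3)·!5 = 56·44 = 2464
  i=4: C(8,4)·!4 = 70·9 = 630
  i=5: C(8,5)·!3 = 56·2 = 112
  i=6: C(8,6)·!2 = 28·1 = 28
Total = 40319.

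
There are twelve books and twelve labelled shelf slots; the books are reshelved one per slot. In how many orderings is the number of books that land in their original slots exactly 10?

Pick the 10 fixed positions: C(12,10) = 66 ways.
The other 2 form a derangement: !2 = 1.
Total: 66 × 1 = 66.

66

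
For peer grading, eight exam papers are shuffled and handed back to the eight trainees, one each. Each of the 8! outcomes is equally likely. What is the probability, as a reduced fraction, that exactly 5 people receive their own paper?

1/360

Favorable outcomes: C(8,5)·!3 = 56·2 = 112.
Total outcomes: 8! = 40320.
Probability = 112/40320 = 1/360.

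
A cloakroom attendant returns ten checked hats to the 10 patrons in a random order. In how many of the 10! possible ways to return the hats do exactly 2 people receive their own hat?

667485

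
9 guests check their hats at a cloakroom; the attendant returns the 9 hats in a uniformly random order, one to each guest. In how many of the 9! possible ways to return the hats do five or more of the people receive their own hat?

Sum C(9,i)·!(9-i) for i = 5..9:
  i=5: C(9,5)·!4 = 126·9 = 1134
  i=6: C(9,6)·!3 = 84·2 = 168
  i=7: C(9,7)·!2 = 36·1 = 36
  i=8: C(9,8)·!1 = 9·0 = 0
  i=9: C(9,9)·!0 = 1·1 = 1
Total = 1339.

1339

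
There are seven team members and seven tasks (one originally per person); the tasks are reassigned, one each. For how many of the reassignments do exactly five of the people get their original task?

Choose which 5 of the 7 are fixed: C(7,5) = 21.
The other 2 form a derangement: !2 = 1.
Total: 21 × 1 = 21.

21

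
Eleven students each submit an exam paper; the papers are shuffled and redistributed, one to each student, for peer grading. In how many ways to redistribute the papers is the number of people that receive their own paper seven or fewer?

39916414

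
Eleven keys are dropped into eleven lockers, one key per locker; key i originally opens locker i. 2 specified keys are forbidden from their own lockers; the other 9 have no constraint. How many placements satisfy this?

Let A_j be the event that the j-th constrained one is fixed. By inclusion-exclusion over the 2 events:
Σ_{j=0}^{2} (-1)^j C(2,j)(11-j)!
= C(2,0)·11! - C(2,1)·10! + C(2,2)·9!
= 39916800 - 7257600 + 362880
= 33022080

33022080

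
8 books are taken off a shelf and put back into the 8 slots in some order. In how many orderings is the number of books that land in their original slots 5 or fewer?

Sum C(8,i)·!(8-i) for i = 0..5:
  i=0: C(8,0)·!8 = 1·14833 = 14833
  i=1: C(8,1)·!7 = 8·1854 = 14832
  i=2: C(8,2)·!6 = 28·265 = 7420
  i=3: C(8,3)·!5 = 56·44 = 2464
  i=4: C(8,4)·!4 = 70·9 = 630
  i=5: C(8,5)·!3 = 56·2 = 112
Total = 40291.

40291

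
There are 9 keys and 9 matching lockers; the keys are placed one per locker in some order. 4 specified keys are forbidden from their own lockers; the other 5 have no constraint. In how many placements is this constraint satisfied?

Let A_j be the event that the j-th constrained one is fixed. By inclusion-exclusion over the 4 events:
Σ_{j=0}^{4} (-1)^j C(4,j)(9-j)!
= C(4,0)·9! - C(4,1)·8! + C(4,2)·7! - C(4,3)·6! + C(4,4)·5!
= 362880 - 161280 + 30240 - 2880 + 120
= 229080

229080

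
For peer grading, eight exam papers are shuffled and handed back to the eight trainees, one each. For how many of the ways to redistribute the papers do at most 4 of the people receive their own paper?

40179

Sum C(8,i)·!(8-i) for i = 0..4:
  i=0: C(8,0)·!8 = 1·14833 = 14833
  i=1: C(8,1)·!7 = 8·1854 = 14832
  i=2: C(8,2)·!6 = 28·265 = 7420
  i=3: C(8,3)·!5 = 56·44 = 2464
  i=4: C(8,4)·!4 = 70·9 = 630
Total = 40179.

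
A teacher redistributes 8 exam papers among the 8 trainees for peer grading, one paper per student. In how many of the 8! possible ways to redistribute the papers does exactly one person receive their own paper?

Choose which one of the 8 is fixed: C(8,1) = 8.
The remaining 7 must be deranged: !7 = 1854.
Total: 8 × 1854 = 14832.

14832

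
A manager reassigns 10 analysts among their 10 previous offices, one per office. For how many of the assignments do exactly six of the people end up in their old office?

1890

Pick the 6 fixed positions: C(10,6) = 210 ways.
The other 4 form a derangement: !4 = 9.
Total: 210 × 9 = 1890.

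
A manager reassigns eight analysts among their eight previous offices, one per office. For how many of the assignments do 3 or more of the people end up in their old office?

3235

Sum C(8,i)·!(8-i) for i = 3..8:
  i=3: C(8,3)·!5 = 56·44 = 2464
  i=4: C(8,4)·!4 = 70·9 = 630
  i=5: C(8,5)·!3 = 56·2 = 112
  i=6: C(8,6)·!2 = 28·1 = 28
  i=7: C(8,7)·!1 = 8·0 = 0
  i=8: C(8,8)·!0 = 1·1 = 1
Total = 3235.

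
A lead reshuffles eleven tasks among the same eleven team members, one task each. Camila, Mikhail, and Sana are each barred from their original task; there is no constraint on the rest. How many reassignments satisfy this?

30078720

Inclusion-exclusion on the 3 forbidden self-matches:
Σ_{j=0}^{3} (-1)^j C(3,j)(11-j)!
= C(3,0)·11! - C(3,1)·10! + C(3,2)·9! - C(3,3)·8!
= 39916800 - 10886400 + 1088640 - 40320
= 30078720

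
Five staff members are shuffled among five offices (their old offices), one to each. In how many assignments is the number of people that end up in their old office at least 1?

# with exactly i fixed is C(5,i)·!(5-i); sum over i=1..5:
  i=1: C(5,1)·!4 = 5·9 = 45
  i=2: C(5,2)·!3 = 10·2 = 20
  i=3: C(5,3)·!2 = 10·1 = 10
  i=4: C(5,4)·!1 = 5·0 = 0
  i=5: C(5,5)·!0 = 1·1 = 1
Total = 76.

76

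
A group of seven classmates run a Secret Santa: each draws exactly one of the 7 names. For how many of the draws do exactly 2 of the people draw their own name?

Choose which 2 of the 7 are fixed: C(7,2) = 21.
The other 5 form a derangement: !5 = 44.
Total: 21 × 44 = 924.

924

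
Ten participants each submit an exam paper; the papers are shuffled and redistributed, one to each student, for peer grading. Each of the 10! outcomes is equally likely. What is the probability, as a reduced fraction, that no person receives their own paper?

16481/44800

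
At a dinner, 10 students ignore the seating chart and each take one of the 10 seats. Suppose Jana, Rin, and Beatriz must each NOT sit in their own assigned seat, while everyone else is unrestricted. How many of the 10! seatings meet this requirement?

Let A_j be the event that the j-th constrained one is fixed. By inclusion-exclusion over the 3 events:
Σ_{j=0}^{3} (-1)^j C(3,j)(10-j)!
= C(3,0)·10! - C(3,1)·9! + C(3,2)·8! - C(3,3)·7!
= 3628800 - 1088640 + 120960 - 5040
= 2656080

2656080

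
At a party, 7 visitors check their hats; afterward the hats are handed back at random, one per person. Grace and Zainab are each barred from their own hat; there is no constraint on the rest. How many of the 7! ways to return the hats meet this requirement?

3720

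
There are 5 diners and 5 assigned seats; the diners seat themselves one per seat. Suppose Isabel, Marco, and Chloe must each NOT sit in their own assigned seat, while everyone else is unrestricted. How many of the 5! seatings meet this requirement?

Inclusion-exclusion on the 3 forbidden self-matches:
Σ_{j=0}^{3} (-1)^j C(3,j)(5-j)!
= C(3,0)·5! - C(3,1)·4! + C(3,2)·3! - C(3,3)·2!
= 120 - 72 + 18 - 2
= 64

64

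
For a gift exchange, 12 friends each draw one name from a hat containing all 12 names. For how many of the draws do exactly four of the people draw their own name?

7342335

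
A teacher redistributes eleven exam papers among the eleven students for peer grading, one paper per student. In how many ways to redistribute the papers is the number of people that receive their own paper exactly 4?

Choose which 4 of the 11 are fixed: C(11,4) = 330.
The other 7 form a derangement: !7 = 1854.
Total: 330 × 1854 = 611820.

611820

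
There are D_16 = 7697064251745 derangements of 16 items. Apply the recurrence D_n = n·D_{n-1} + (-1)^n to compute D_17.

D_17 = 17·7697064251745 - 1 = 130850092279664.

130850092279664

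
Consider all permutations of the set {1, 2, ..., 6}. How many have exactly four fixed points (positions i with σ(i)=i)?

Choose which 4 of the 6 are fixed: C(6,4) = 15.
The remaining 2 must be deranged: !2 = 1.
Total: 15 × 1 = 15.

15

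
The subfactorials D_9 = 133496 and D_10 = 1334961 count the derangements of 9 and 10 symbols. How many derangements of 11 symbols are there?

14684570

D_11 = (11-1)·(D_10 + D_9) = 10·(1334961 + 133496) = 10·1468457 = 14684570.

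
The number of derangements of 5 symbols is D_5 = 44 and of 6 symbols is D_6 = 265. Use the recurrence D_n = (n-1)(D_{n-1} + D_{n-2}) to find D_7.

1854

D_7 = (7-1)·(D_6 + D_5) = 6·(265 + 44) = 6·309 = 1854.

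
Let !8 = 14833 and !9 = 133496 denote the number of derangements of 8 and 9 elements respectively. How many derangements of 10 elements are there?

1334961

!10 = (10-1)·(!9 + !8) = 9·(133496 + 14833) = 9·148329 = 1334961.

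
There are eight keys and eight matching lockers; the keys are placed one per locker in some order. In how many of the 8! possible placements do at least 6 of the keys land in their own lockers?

# with exactly i fixed is C(8,i)·!(8-i); sum over i=6..8:
  i=6: C(8,6)·!2 = 28·1 = 28
  i=7: C(8,7)·!1 = 8·0 = 0
  i=8: C(8,8)·!0 = 1·1 = 1
Total = 29.

29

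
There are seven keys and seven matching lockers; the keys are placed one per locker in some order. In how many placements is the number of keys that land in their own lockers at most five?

# with exactly i fixed is C(7,i)·!(7-i); sum over i=0..5:
  i=0: C(7,0)·!7 = 1·1854 = 1854
  i=1: C(7,1)·!6 = 7·265 = 1855
  i=2: C(7,2)·!5 = 21·44 = 924
  i=3: C(7,3)·!4 = 35·9 = 315
  i=4: C(7,4)·!3 = 35·2 = 70
  i=5: C(7,5)·!2 = 21·1 = 21
Total = 5039.

5039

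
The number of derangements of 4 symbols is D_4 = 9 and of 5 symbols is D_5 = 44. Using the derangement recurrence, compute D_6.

265

D_6 = (6-1)·(D_5 + D_4) = 5·(44 + 9) = 5·53 = 265.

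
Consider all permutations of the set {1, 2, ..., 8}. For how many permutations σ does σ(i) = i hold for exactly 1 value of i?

Pick the single fixed position: C(8,1) = 8 ways.
The other 7 form a derangement: !7 = 1854.
Total: 8 × 1854 = 14832.

14832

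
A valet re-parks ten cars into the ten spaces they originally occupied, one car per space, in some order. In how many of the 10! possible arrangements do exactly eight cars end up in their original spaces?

45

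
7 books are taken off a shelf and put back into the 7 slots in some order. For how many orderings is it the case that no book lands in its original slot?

!7 = 7! · Σ_{k=0}^{7} (-1)^k/k!
= 7! - 7!/1! + 7!/2! - 7!/3! + 7!/4! - 7!/5! + 7!/6! - 7!/7!
= 5040 - 5040 + 2520 - 840 + 210 - 42 + 7 - 1
= 1854

1854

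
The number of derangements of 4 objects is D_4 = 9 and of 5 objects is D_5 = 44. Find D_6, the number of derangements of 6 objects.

265

D_6 = (6-1)·(D_5 + D_4) = 5·(44 + 9) = 5·53 = 265.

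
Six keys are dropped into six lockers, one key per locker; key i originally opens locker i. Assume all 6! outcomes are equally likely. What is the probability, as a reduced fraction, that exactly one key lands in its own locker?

11/30

Favorable outcomes: C(6,1)·!5 = 6·44 = 264.
Total outcomes: 6! = 720.
Probability = 264/720 = 11/30.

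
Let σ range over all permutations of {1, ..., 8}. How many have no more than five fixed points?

40291

# with exactly i fixed is C(8,i)·!(8-i); sum over i=0..5:
  i=0: C(8,0)·!8 = 1·14833 = 14833
  i=1: C(8,1)·!7 = 8·1854 = 14832
  i=2: C(8,2)·!6 = 28·265 = 7420
  i=3: C(8,3)·!5 = 56·44 = 2464
  i=4: C(8,4)·!4 = 70·9 = 630
  i=5: C(8,5)·!3 = 56·2 = 112
Total = 40291.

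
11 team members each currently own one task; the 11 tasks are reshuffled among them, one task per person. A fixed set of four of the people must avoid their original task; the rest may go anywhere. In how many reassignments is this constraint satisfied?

27422640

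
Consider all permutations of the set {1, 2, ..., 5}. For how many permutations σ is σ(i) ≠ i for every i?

44

!5 = 5! · Σ_{k=0}^{5} (-1)^k/k!
= 5! - 5!/1! + 5!/2! - 5!/3! + 5!/4! - 5!/5!
= 120 - 120 + 60 - 20 + 5 - 1
= 44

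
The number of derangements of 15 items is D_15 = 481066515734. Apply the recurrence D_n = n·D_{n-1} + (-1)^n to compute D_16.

7697064251745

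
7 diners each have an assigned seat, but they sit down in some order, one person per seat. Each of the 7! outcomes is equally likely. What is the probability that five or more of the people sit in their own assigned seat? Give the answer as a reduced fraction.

11/2520

Favorable outcomes: Σ_{i≥5} C(7,i)·!(7-i) = 21·1 + 7·0 + 1·1 = 22.
Total outcomes: 7! = 5040.
Probability = 22/5040 = 11/2520.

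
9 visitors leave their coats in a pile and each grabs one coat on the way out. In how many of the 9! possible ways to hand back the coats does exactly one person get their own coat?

133497

Pick the single fixed position: C(9,1) = 9 ways.
The remaining 8 must be deranged: !8 = 14833.
Total: 9 × 14833 = 133497.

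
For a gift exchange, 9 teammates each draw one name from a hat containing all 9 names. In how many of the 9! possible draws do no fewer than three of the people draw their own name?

29143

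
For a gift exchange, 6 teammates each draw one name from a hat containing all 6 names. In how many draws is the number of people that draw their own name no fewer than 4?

16

Sum C(6,i)·!(6-i) for i = 4..6:
  i=4: C(6,4)·!2 = 15·1 = 15
  i=5: C(6,5)·!1 = 6·0 = 0
  i=6: C(6,6)·!0 = 1·1 = 1
Total = 16.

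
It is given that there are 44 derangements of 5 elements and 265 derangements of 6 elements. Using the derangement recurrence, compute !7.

!7 = (7-1)·(!6 + !5) = 6·(265 + 44) = 6·309 = 1854.

1854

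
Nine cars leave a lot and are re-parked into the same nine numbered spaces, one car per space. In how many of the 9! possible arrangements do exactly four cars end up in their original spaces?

5544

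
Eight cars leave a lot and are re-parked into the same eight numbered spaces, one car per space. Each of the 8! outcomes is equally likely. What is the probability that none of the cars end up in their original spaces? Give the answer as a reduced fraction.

Favorable outcomes: !8 = 14833.
Total outcomes: 8! = 40320.
Probability = 14833/40320 = 2119/5760.

2119/5760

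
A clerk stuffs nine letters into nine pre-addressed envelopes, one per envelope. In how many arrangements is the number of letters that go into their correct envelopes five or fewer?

362675

Sum C(9,i)·!(9-i) for i = 0..5:
  i=0: C(9,0)·!9 = 1·133496 = 133496
  i=1: C(9,1)·!8 = 9·14833 = 133497
  i=2: C(9,2)·!7 = 36·1854 = 66744
  i=3: C(9,3)·!6 = 84·265 = 22260
  i=4: C(9,4)·!5 = 126·44 = 5544
  i=5: C(9,5)·!4 = 126·9 = 1134
Total = 362675.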